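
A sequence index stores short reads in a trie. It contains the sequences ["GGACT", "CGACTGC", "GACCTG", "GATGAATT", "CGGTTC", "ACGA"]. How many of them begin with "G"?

3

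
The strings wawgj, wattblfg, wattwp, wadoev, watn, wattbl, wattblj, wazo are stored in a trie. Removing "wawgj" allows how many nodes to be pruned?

3

After clearing the end-marker at "wawgj", prune upward until reaching a node still needed by another word.
The suffix "wgj" (3 nodes) is used only by "wawgj"; the node for "wa" still has the child "t", so pruning stops there.
Nodes removed: 3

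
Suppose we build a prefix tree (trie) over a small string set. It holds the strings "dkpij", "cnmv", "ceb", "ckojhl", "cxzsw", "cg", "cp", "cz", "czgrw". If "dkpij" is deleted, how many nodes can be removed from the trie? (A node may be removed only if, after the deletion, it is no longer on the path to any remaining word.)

5

A node on "dkpij"'s path can go only if nothing else ends at it or branches off below it.
No other word shares any prefix with "dkpij", so all 5 of its nodes go.
Nodes removed: 5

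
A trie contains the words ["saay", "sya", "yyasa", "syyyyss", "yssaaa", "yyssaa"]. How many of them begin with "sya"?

1

Filter for entries beginning with "sya":
Words under "sya": sya
Count: 1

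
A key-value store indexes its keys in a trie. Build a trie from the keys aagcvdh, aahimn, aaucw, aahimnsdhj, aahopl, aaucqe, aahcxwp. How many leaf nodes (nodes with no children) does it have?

A leaf is a node with no children — equivalently, the end of a word that is not a proper prefix of any other stored word.
Those words: "aagcvdh", "aahcxwp", "aahimnsdhj", "aahopl", "aaucqe", "aaucw"
Leaf count: 6

6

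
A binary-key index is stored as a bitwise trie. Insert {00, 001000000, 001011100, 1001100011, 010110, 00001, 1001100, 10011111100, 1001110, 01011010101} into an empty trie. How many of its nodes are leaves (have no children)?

Leaves are exactly the stored words that no other stored word extends.
Those words: "00001", "001000000", "001011100", "01011010101", "1001100011", "1001110", "10011111100"
Leaf count: 7

7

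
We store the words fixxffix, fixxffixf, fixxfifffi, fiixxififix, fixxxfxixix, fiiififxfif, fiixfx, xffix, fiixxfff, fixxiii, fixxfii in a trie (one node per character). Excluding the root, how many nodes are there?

Count nodes per top-level branch (shared prefixes stored once):
  'f'-branch (fiiififxfif, fiixfx, fiixxfff, fiixxififix, fixxffix, fixxffixf, fixxfifffi, fixxfii, fixxiii, fixxxfxixix): 47 nodes
  'x'-branch (xffix): 5 nodes
Sum: 52

52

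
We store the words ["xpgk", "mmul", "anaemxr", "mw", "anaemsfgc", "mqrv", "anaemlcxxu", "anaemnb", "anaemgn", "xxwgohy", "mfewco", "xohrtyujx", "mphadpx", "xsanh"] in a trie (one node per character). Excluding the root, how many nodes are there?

61

Trace insertions, counting only characters that open a new branch:
  "xpgk" → 4 new (x, p, g, k)
  "mmul" → 4 new (m, m, u, l)
  "anaemxr" → 7 new (a, n, a, e, m, x, r)
  "mw" → prefix "m" already present; 1 new (w)
  "anaemsfgc" → prefix "anaem" already present; 4 new (s, f, g, c)
  "mqrv" → prefix "m" already present; 3 new (q, r, v)
  "anaemlcxxu" → prefix "anaem" already present; 5 new (l, c, x, x, u)
  "anaemnb" → prefix "anaem" already present; 2 new (n, b)
  "anaemgn" → prefix "anaem" already present; 2 new (g, n)
  "xxwgohy" → prefix "x" already present; 6 new (x, w, g, o, h, y)
  "mfewco" → prefix "m" already present; 5 new (f, e, w, c, o)
  "xohrtyujx" → prefix "x" already present; 8 new (o, h, r, t, y, u, j, x)
  "mphadpx" → prefix "m" already present; 6 new (p, h, a, d, p, x)
  "xsanh" → prefix "x" already present; 4 new (s, a, n, h)
Total nodes = 4 + 4 + 7 + 1 + 4 + 3 + 5 + 2 + 2 + 6 + 5 + 8 + 6 + 4 = 61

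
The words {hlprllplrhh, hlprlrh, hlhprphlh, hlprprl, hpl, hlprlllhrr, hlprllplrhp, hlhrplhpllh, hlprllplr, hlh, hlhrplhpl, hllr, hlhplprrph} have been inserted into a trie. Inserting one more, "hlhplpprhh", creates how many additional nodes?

4

"hlhplp" is already a path in the trie; the remaining "prhh" must be added.
So 10 − 6 = 4 new nodes.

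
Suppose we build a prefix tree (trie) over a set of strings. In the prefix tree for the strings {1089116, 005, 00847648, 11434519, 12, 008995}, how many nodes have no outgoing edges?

A leaf is a node with no children — equivalently, the end of a word that is not a proper prefix of any other stored word.
Those words: "005", "00847648", "008995", "1089116", "11434519", "12"
Leaf count: 6

6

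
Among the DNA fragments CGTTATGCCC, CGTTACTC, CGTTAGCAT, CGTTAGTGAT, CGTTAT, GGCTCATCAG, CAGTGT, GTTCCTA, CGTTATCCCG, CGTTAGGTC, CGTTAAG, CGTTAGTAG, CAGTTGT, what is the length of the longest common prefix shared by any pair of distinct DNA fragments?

7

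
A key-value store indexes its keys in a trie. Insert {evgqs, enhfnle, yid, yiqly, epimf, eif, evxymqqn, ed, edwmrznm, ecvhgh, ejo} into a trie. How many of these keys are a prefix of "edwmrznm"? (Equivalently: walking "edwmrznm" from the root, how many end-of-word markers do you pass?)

2

Traverse "edwmrznm" character by character; count nodes along the way that are marked as word ends.
Prefixes of the query that are stored words: "ed", "edwmrznm"
Count: 2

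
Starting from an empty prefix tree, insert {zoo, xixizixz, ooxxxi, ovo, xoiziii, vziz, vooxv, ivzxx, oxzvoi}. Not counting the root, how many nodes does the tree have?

Insert word by word; a character creates a node only if that edge doesn't already exist:
  "zoo" → 3 new (z, o, o)
  "xixizixz" → 8 new (x, i, x, i, z, i, x, z)
  "ooxxxi" → 6 new (o, o, x, x, x, i)
  "ovo" → prefix "o" already present; 2 new (v, o)
  "xoiziii" → prefix "x" already present; 6 new (o, i, z, i, i, i)
  "vziz" → 4 new (v, z, i, z)
  "vooxv" → prefix "v" already present; 4 new (o, o, x, v)
  "ivzxx" → 5 new (i, v, z, x, x)
  "oxzvoi" → prefix "o" already present; 5 new (x, z, v, o, i)
Total nodes = 3 + 8 + 6 + 2 + 6 + 4 + 4 + 5 + 5 = 43

43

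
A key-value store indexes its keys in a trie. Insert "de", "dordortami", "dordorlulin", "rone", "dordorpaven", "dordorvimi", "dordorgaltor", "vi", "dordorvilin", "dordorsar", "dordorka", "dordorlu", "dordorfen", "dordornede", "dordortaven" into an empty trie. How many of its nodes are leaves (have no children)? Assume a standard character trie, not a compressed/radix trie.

A leaf is a node with no children — equivalently, the end of a word that is not a proper prefix of any other stored word.
Those words: "de", "dordorfen", "dordorgaltor", "dordorka", "dordorlulin", "dordornede", "dordorpaven", "dordorsar", "dordortami", "dordortaven", "dordorvilin", "dordorvimi", "rone", "vi"
Leaf count: 14

14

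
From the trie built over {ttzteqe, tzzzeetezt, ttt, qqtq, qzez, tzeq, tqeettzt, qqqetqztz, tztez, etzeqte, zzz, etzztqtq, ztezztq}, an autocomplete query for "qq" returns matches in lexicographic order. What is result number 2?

qqtq

Filter for "qq…" and sort: "qqqetqztz", "qqtq"
The 2nd is qqtq.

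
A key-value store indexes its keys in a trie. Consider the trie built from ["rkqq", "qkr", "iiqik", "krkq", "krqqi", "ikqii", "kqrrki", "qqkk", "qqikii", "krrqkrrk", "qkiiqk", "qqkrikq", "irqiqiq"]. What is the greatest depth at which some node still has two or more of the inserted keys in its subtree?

3

Equivalently: take the maximum, over all pairs, of their longest common prefix length.
e.g. "qqkk" and "qqkrikq" share the prefix "qqk" of length 3; no pair shares a longer one.
Longest shared-prefix length: 3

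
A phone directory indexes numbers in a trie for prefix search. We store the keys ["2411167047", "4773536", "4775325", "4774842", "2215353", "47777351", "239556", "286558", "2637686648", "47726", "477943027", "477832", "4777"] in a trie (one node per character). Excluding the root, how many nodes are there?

Count nodes per top-level branch (shared prefixes stored once):
  '2'-branch (2215353, 239556, 2411167047, 2637686648, 286558): 35 nodes
  '4'-branch (47726, 4773536, 4774842, 4775325, 4777, 47777351, 477832, 477943027): 31 nodes
Sum: 66

66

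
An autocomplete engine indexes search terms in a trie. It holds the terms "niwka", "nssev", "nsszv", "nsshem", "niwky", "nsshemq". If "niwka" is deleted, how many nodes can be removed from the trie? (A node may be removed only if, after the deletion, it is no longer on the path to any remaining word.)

1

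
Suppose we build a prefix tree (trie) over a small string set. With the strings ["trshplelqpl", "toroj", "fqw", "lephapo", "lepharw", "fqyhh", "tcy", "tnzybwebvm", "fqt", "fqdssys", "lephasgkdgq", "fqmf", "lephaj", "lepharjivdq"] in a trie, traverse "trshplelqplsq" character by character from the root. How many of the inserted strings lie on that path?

Traverse "trshplelqplsq" character by character; count nodes along the way that are marked as word ends.
Prefixes of the query that are stored words: "trshplelqpl"
Count: 1

1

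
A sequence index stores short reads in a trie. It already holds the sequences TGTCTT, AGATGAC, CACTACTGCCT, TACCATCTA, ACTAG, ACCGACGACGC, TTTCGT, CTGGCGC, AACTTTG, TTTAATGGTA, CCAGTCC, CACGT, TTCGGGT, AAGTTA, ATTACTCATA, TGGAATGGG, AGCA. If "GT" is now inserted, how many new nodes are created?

2

No existing word starts with "G", so every character of "GT" needs a new node.
2 − 0 = 2 new nodes.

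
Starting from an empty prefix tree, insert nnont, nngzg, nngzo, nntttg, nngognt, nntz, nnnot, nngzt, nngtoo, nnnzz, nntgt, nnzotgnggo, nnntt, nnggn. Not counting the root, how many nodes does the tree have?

41

For each word, the new-node count is its length minus the longest prefix already in the trie:
  "nnont" → 5 new (n, n, o, n, t)
  "nngzg" → prefix "nn" already present; 3 new (g, z, g)
  "nngzo" → prefix "nngz" already present; 1 new (o)
  "nntttg" → prefix "nn" already present; 4 new (t, t, t, g)
  "nngognt" → prefix "nng" already present; 4 new (o, g, n, t)
  "nntz" → prefix "nnt" already present; 1 new (z)
  "nnnot" → prefix "nn" already present; 3 new (n, o, t)
  "nngzt" → prefix "nngz" already present; 1 new (t)
  "nngtoo" → prefix "nng" already present; 3 new (t, o, o)
  "nnnzz" → prefix "nnn" already present; 2 new (z, z)
  "nntgt" → prefix "nnt" already present; 2 new (g, t)
  "nnzotgnggo" → prefix "nn" already present; 8 new (z, o, t, g, n, g, g, o)
  "nnntt" → prefix "nnn" already present; 2 new (t, t)
  "nnggn" → prefix "nng" already present; 2 new (g, n)
Total nodes = 5 + 3 + 1 + 4 + 4 + 1 + 3 + 1 + 3 + 2 + 2 + 8 + 2 + 2 = 41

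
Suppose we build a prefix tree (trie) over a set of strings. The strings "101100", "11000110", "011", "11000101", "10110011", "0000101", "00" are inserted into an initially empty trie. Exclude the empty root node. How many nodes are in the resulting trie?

26

For each word, the new-node count is its length minus the longest prefix already in the trie:
  "101100" → 6 new (1, 0, 1, 1, 0, 0)
  "11000110" → prefix "1" already present; 7 new (1, 0, 0, 0, 1, 1, 0)
  "011" → 3 new (0, 1, 1)
  "11000101" → prefix "110001" already present; 2 new (0, 1)
  "10110011" → prefix "101100" already present; 2 new (1, 1)
  "0000101" → prefix "0" already present; 6 new (0, 0, 0, 1, 0, 1)
  "00" → prefix "00" already present; 0 new (none)
Total nodes = 6 + 7 + 3 + 2 + 2 + 6 + 0 = 26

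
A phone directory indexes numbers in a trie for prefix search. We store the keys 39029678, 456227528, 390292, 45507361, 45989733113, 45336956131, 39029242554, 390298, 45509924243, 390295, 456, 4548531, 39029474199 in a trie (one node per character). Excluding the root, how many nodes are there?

67

Count nodes per top-level branch (shared prefixes stored once):
  '3'-branch (390292, 39029242554, 39029474199, 390295, 39029678, 390298): 22 nodes
  '4'-branch (45336956131, 4548531, 45507361, 45509924243, 456, 456227528, 45989733113): 45 nodes
Sum: 67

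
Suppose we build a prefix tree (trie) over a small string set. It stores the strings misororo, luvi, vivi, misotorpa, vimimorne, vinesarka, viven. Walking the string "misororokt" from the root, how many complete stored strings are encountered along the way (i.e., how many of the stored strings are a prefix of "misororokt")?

Traverse "misororokt" character by character; count nodes along the way that are marked as word ends.
Prefixes of the query that are stored words: "misororo"
Count: 1

1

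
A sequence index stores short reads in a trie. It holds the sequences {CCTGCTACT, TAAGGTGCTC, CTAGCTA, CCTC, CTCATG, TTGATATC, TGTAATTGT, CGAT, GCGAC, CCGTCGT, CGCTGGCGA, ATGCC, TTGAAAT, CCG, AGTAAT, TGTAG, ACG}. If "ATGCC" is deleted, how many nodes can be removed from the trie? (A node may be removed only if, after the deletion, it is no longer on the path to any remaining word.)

A node on "ATGCC"'s path can go only if nothing else ends at it or branches off below it.
The suffix "TGCC" (4 nodes) is used only by "ATGCC"; the node for "A" still has the child "G", so pruning stops there.
Nodes removed: 4

4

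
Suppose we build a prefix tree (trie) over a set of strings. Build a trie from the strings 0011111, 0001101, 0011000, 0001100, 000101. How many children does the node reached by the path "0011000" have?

Walk "0011000" from the root, arriving at one node.
No stored string extends past "0011000".
That node has 0 child edges.

0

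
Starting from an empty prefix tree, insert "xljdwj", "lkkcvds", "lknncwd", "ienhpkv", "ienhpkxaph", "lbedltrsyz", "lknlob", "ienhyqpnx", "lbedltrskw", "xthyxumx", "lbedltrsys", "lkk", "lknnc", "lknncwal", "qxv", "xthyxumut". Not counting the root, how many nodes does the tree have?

63

For each word, the new-node count is its length minus the longest prefix already in the trie:
  "xljdwj" → 6 new (x, l, j, d, w, j)
  "lkkcvds" → 7 new (l, k, k, c, v, d, s)
  "lknncwd" → prefix "lk" already present; 5 new (n, n, c, w, d)
  "ienhpkv" → 7 new (i, e, n, h, p, k, v)
  "ienhpkxaph" → prefix "ienhpk" already present; 4 new (x, a, p, h)
  "lbedltrsyz" → prefix "l" already present; 9 new (b, e, d, l, t, r, s, y, z)
  "lknlob" → prefix "lkn" already present; 3 new (l, o, b)
  "ienhyqpnx" → prefix "ienh" already present; 5 new (y, q, p, n, x)
  "lbedltrskw" → prefix "lbedltrs" already present; 2 new (k, w)
  "xthyxumx" → prefix "x" already present; 7 new (t, h, y, x, u, m, x)
  "lbedltrsys" → prefix "lbedltrsy" already present; 1 new (s)
  "lkk" → prefix "lkk" already present; 0 new (none)
  "lknnc" → prefix "lknnc" already present; 0 new (none)
  "lknncwal" → prefix "lknncw" already present; 2 new (a, l)
  "qxv" → 3 new (q, x, v)
  "xthyxumut" → prefix "xthyxum" already present; 2 new (u, t)
Total nodes = 6 + 7 + 5 + 7 + 4 + 9 + 3 + 5 + 2 + 7 + 1 + 0 + 0 + 2 + 3 + 2 = 63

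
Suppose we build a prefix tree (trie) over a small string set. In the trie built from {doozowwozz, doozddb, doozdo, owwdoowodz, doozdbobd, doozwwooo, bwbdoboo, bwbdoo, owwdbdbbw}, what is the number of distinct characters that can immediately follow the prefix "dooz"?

The children of the "dooz" node are the distinct next characters among strings starting with "dooz".
Distinct next characters after "dooz": d, o, w.
That node has 3 child edges.

3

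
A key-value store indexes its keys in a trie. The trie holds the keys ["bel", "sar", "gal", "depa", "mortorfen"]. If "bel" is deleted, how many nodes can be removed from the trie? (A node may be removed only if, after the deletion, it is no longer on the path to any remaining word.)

3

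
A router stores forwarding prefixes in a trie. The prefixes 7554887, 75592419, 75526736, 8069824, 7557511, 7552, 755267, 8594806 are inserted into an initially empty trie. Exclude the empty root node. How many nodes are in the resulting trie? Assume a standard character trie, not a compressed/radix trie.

34

Trie structure (* marks end of a word):
(root)
├─ 7
│  └─ 5
│     └─ 5
│        ├─ 2 *
│        │  └─ 6
│        │     └─ 7 *
│        │        └─ 3
│        │           └─ 6 *
│        ├─ 4
│        │  └─ 8
│        │     └─ 8
│        │        └─ 7 *
│        ├─ 7
│        │  └─ 5
│        │     └─ 1
│        │        └─ 1 *
│        └─ 9
│           └─ 2
│              └─ 4
│                 └─ 1
│                    └─ 9 *
└─ 8
   ├─ 0
   │  └─ 6
   │     └─ 9
   │        └─ 8
   │           └─ 2
   │              └─ 4 *
   └─ 5
      └─ 9
         └─ 4
            └─ 8
               └─ 0
                  └─ 6 *
Counting every labelled node above: 34.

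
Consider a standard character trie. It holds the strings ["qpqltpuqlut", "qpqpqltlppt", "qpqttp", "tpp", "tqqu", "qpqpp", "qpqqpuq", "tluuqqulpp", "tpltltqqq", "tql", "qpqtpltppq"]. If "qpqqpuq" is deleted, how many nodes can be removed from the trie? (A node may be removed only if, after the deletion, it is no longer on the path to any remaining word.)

4

After clearing the end-marker at "qpqqpuq", prune upward until reaching a node still needed by another word.
The suffix "qpuq" (4 nodes) is used only by "qpqqpuq"; the node for "qpq" still has the child "l", so pruning stops there.
Nodes removed: 4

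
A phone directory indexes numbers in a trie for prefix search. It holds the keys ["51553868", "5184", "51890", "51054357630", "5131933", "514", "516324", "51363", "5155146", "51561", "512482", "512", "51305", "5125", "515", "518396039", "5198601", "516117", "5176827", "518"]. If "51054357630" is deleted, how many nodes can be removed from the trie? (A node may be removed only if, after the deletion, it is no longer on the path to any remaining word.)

9

After clearing the end-marker at "51054357630", prune upward until reaching a node still needed by another word.
The suffix "054357630" (9 nodes) is used only by "51054357630"; the node for "51" still has the child "5", so pruning stops there.
Nodes removed: 9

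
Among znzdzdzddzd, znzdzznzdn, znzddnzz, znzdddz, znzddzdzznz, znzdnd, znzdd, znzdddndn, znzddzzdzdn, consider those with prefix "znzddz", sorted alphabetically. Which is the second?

Words with prefix "znzddz", in lexicographic order: "znzddzdzznz", "znzddzzdzdn"
Position 2: znzddzzdzdn

znzddzzdzdn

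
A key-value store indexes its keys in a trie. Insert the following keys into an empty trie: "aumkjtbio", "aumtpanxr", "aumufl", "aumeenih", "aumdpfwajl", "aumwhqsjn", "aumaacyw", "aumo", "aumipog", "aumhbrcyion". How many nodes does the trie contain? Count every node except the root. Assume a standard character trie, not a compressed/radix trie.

Insert word by word; a character creates a node only if that edge doesn't already exist:
  "aumkjtbio" → 9 new (a, u, m, k, j, t, b, i, o)
  "aumtpanxr" → prefix "aum" already present; 6 new (t, p, a, n, x, r)
  "aumufl" → prefix "aum" already present; 3 new (u, f, l)
  "aumeenih" → prefix "aum" already present; 5 new (e, e, n, i, h)
  "aumdpfwajl" → prefix "aum" already present; 7 new (d, p, f, w, a, j, l)
  "aumwhqsjn" → prefix "aum" already present; 6 new (w, h, q, s, j, n)
  "aumaacyw" → prefix "aum" already present; 5 new (a, a, c, y, w)
  "aumo" → prefix "aum" already present; 1 new (o)
  "aumipog" → prefix "aum" already present; 4 new (i, p, o, g)
  "aumhbrcyion" → prefix "aum" already present; 8 new (h, b, r, c, y, i, o, n)
Total nodes = 9 + 6 + 3 + 5 + 7 + 6 + 5 + 1 + 4 + 8 = 54

54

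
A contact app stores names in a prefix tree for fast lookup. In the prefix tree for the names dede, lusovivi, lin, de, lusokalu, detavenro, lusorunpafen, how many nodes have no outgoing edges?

6

Leaves are exactly the stored words that no other stored word extends.
Those words: "dede", "detavenro", "lin", "lusokalu", "lusorunpafen", "lusovivi"
Leaf count: 6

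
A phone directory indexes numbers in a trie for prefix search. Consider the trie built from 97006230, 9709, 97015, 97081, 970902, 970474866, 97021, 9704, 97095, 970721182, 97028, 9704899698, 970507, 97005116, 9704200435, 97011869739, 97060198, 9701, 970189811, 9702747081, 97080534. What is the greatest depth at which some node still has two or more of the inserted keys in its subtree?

4

Equivalently: take the maximum, over all pairs, of their longest common prefix length.
"97005116" and "97006230" agree on "9700" (4 characters) before diverging; nothing deeper is shared.
Longest shared-prefix length: 4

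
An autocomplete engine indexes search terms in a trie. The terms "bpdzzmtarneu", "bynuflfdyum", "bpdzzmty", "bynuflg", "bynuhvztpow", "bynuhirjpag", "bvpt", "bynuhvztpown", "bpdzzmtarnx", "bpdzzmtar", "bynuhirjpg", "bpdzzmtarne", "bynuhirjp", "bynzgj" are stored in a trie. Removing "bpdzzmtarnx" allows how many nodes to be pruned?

After clearing the end-marker at "bpdzzmtarnx", prune upward until reaching a node still needed by another word.
The suffix "x" (1 node) is used only by "bpdzzmtarnx"; the node for "bpdzzmtarn" still has the child "e", so pruning stops there.
Nodes removed: 1

1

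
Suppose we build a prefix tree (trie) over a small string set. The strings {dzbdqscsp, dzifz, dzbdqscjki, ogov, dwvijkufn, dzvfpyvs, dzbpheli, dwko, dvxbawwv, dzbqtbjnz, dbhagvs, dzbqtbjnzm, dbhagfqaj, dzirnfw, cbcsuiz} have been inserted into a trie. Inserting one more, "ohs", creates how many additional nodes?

Walking "ohs" from the root, the first 1 characters ("o") follow existing edges; "h" is the first miss.
So 3 − 1 = 2 new nodes.

2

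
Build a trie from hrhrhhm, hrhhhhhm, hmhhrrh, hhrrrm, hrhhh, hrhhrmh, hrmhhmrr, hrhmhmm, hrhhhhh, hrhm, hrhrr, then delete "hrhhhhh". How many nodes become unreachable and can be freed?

Walk "hrhhhhh" from the leaf back toward the root, removing each node that no remaining word uses.
Every node on "hrhhhhh" is still needed (e.g. by "hrhhhhhm"), so nothing is freed.
Nodes removed: 0

0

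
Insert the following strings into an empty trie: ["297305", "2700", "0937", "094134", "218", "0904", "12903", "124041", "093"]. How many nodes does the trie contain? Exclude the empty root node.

30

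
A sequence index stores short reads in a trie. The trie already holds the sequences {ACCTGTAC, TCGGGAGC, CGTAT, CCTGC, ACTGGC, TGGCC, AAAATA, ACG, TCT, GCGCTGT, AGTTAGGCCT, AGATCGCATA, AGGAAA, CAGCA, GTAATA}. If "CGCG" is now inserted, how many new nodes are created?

2

Walking "CGCG" from the root, the first 2 characters ("CG") follow existing edges; "C" is the first miss.
New nodes needed: |"CGCG"| − 2 = 4 − 2 = 2.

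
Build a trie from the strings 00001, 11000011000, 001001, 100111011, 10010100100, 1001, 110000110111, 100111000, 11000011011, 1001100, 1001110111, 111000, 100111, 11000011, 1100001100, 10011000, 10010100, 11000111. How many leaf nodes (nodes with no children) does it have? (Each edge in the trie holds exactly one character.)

10

A leaf is a node with no children — equivalently, the end of a word that is not a proper prefix of any other stored word.
Those words: "00001", "001001", "10010100100", "10011000", "100111000", "1001110111", "11000011000", "110000110111", "11000111", "111000"
Leaf count: 10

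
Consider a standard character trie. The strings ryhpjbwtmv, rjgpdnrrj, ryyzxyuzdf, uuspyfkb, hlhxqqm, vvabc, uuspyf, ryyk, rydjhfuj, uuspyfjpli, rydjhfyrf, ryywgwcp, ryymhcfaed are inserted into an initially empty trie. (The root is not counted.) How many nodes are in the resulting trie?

Trace insertions, counting only characters that open a new branch:
  "ryhpjbwtmv" → 10 new (r, y, h, p, j, b, w, t, m, v)
  "rjgpdnrrj" → prefix "r" already present; 8 new (j, g, p, d, n, r, r, j)
  "ryyzxyuzdf" → prefix "ry" already present; 8 new (y, z, x, y, u, z, d, f)
  "uuspyfkb" → 8 new (u, u, s, p, y, f, k, b)
  "hlhxqqm" → 7 new (h, l, h, x, q, q, m)
  "vvabc" → 5 new (v, v, a, b, c)
  "uuspyf" → prefix "uuspyf" already present; 0 new (none)
  "ryyk" → prefix "ryy" already present; 1 new (k)
  "rydjhfuj" → prefix "ry" already present; 6 new (d, j, h, f, u, j)
  "uuspyfjpli" → prefix "uuspyf" already present; 4 new (j, p, l, i)
  "rydjhfyrf" → prefix "rydjhf" already present; 3 new (y, r, f)
  "ryywgwcp" → prefix "ryy" already present; 5 new (w, g, w, c, p)
  "ryymhcfaed" → prefix "ryy" already present; 7 new (m, h, c, f, a, e, d)
Total nodes = 10 + 8 + 8 + 8 + 7 + 5 + 0 + 1 + 6 + 4 + 3 + 5 + 7 = 72

72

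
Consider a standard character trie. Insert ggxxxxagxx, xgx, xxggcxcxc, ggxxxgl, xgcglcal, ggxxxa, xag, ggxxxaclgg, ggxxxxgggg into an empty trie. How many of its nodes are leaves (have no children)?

A leaf is a node with no children — equivalently, the end of a word that is not a proper prefix of any other stored word.
Those words: "ggxxxaclgg", "ggxxxgl", "ggxxxxagxx", "ggxxxxgggg", "xag", "xgcglcal", "xgx", "xxggcxcxc"
Leaf count: 8

8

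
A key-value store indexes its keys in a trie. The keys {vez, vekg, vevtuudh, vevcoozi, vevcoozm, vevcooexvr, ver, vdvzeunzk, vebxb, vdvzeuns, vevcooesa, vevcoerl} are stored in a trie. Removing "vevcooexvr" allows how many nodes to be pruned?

Walk "vevcooexvr" from the leaf back toward the root, removing each node that no remaining word uses.
The suffix "xvr" (3 nodes) is used only by "vevcooexvr"; the node for "vevcooe" still has the child "s", so pruning stops there.
Nodes removed: 3

3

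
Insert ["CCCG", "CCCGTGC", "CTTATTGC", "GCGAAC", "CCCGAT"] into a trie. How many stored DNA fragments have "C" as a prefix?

4

Traverse to the node for "C", then collect every word in that subtree.
Matches: "CCCG", "CCCGAT", "CCCGTGC", "CTTATTGC"
Count: 4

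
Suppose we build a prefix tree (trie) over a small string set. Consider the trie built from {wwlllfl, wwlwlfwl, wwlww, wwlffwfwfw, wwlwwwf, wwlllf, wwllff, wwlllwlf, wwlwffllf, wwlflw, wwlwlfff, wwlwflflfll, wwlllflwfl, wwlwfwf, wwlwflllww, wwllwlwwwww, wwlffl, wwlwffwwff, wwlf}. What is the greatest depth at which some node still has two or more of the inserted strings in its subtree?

7

Equivalently: take the maximum, over all pairs, of their longest common prefix length.
"wwlllfl" and "wwlllflwfl" agree on "wwlllfl" (7 characters) before diverging; nothing deeper is shared.
Longest shared-prefix length: 7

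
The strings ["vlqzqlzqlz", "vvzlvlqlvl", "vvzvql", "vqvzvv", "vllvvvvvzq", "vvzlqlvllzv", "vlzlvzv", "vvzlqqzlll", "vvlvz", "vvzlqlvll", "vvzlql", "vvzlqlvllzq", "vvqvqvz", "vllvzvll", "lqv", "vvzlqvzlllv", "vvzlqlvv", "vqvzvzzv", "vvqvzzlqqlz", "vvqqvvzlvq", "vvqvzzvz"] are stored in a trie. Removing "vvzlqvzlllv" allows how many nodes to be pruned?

After clearing the end-marker at "vvzlqvzlllv", prune upward until reaching a node still needed by another word.
The suffix "vzlllv" (6 nodes) is used only by "vvzlqvzlllv"; the node for "vvzlq" still has the child "l", so pruning stops there.
Nodes removed: 6

6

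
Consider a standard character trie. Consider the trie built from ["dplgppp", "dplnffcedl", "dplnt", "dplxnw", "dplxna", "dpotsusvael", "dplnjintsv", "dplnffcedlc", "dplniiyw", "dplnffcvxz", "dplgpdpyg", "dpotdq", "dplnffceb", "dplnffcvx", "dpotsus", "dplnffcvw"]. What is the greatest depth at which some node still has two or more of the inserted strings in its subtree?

10

Look for the deepest trie node that still has at least two words in its subtree.
e.g. "dplnffcedl" and "dplnffcedlc" share the prefix "dplnffcedl" of length 10; no pair shares a longer one.
Longest shared-prefix length: 10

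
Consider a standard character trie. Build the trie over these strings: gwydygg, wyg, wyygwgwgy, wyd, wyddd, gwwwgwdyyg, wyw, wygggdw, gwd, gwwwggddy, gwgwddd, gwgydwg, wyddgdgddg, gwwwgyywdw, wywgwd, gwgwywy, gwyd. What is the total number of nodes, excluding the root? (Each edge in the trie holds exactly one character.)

Trace insertions, counting only characters that open a new branch:
  "gwydygg" → 7 new (g, w, y, d, y, g, g)
  "wyg" → 3 new (w, y, g)
  "wyygwgwgy" → prefix "wy" already present; 7 new (y, g, w, g, w, g, y)
  "wyd" → prefix "wy" already present; 1 new (d)
  "wyddd" → prefix "wyd" already present; 2 new (d, d)
  "gwwwgwdyyg" → prefix "gw" already present; 8 new (w, w, g, w, d, y, y, g)
  "wyw" → prefix "wy" already present; 1 new (w)
  "wygggdw" → prefix "wyg" already present; 4 new (g, g, d, w)
  "gwd" → prefix "gw" already present; 1 new (d)
  "gwwwggddy" → prefix "gwwwg" already present; 4 new (g, d, d, y)
  "gwgwddd" → prefix "gw" already present; 5 new (g, w, d, d, d)
  "gwgydwg" → prefix "gwg" already present; 4 new (y, d, w, g)
  "wyddgdgddg" → prefix "wydd" already present; 6 new (g, d, g, d, d, g)
  "gwwwgyywdw" → prefix "gwwwg" already present; 5 new (y, y, w, d, w)
  "wywgwd" → prefix "wyw" already present; 3 new (g, w, d)
  "gwgwywy" → prefix "gwgw" already present; 3 new (y, w, y)
  "gwyd" → prefix "gwyd" already present; 0 new (none)
Total nodes = 7 + 3 + 7 + 1 + 2 + 8 + 1 + 4 + 1 + 4 + 5 + 4 + 6 + 5 + 3 + 3 + 0 = 64

64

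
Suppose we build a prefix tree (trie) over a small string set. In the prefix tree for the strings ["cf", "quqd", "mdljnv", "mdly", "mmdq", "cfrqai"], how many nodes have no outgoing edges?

A leaf is a node with no children — equivalently, the end of a word that is not a proper prefix of any other stored word.
Those words: "cfrqai", "mdljnv", "mdly", "mmdq", "quqd"
Leaf count: 5

5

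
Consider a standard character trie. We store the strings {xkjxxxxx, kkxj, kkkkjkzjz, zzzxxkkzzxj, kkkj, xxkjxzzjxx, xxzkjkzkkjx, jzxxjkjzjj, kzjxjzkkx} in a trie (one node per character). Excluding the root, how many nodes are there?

Insert word by word; a character creates a node only if that edge doesn't already exist:
  "xkjxxxxx" → 8 new (x, k, j, x, x, x, x, x)
  "kkxj" → 4 new (k, k, x, j)
  "kkkkjkzjz" → prefix "kk" already present; 7 new (k, k, j, k, z, j, z)
  "zzzxxkkzzxj" → 11 new (z, z, z, x, x, k, k, z, z, x, j)
  "kkkj" → prefix "kkk" already present; 1 new (j)
  "xxkjxzzjxx" → prefix "x" already present; 9 new (x, k, j, x, z, z, j, x, x)
  "xxzkjkzkkjx" → prefix "xx" already present; 9 new (z, k, j, k, z, k, k, j, x)
  "jzxxjkjzjj" → 10 new (j, z, x, x, j, k, j, z, j, j)
  "kzjxjzkkx" → prefix "k" already present; 8 new (z, j, x, j, z, k, k, x)
Total nodes = 8 + 4 + 7 + 11 + 1 + 9 + 9 + 10 + 8 = 67

67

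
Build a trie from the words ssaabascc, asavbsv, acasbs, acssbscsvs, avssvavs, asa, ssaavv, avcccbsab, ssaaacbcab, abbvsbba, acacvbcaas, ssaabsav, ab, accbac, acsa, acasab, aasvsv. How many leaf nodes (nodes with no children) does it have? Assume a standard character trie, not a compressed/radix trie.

A leaf is a node with no children — equivalently, the end of a word that is not a proper prefix of any other stored word.
Those words: "aasvsv", "abbvsbba", "acacvbcaas", "acasab", "acasbs", "accbac", "acsa", "acssbscsvs", "asavbsv", "avcccbsab", "avssvavs", "ssaaacbcab", "ssaabascc", "ssaabsav", "ssaavv"
Leaf count: 15

15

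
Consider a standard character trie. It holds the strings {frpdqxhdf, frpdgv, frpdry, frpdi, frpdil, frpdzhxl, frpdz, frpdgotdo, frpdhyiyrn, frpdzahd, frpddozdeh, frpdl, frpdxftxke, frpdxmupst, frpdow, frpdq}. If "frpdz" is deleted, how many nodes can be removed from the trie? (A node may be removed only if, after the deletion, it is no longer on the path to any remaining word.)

0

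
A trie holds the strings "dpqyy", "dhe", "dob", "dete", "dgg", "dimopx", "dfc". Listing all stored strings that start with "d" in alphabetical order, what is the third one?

Filter for "d…" and sort: "dete", "dfc", "dgg", "dhe", "dimopx", "dob", "dpqyy"
The 3rd is dgg.

dgg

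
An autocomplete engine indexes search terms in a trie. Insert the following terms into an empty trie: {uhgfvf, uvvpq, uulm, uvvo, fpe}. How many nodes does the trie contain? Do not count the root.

17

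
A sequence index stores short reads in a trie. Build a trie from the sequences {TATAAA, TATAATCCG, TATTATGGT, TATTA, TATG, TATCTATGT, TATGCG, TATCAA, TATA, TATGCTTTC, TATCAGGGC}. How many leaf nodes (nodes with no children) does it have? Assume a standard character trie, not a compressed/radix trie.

A leaf is a node with no children — equivalently, the end of a word that is not a proper prefix of any other stored word.
Those words: "TATAAA", "TATAATCCG", "TATCAA", "TATCAGGGC", "TATCTATGT", "TATGCG", "TATGCTTTC", "TATTATGGT"
Leaf count: 8

8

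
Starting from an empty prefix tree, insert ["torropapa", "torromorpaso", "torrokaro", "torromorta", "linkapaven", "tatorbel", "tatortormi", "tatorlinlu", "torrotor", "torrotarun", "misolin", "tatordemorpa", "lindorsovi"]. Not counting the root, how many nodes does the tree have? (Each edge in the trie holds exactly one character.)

Insert word by word; a character creates a node only if that edge doesn't already exist:
  "torropapa" → 9 new (t, o, r, r, o, p, a, p, a)
  "torromorpaso" → prefix "torro" already present; 7 new (m, o, r, p, a, s, o)
  "torrokaro" → prefix "torro" already present; 4 new (k, a, r, o)
  "torromorta" → prefix "torromor" already present; 2 new (t, a)
  "linkapaven" → 10 new (l, i, n, k, a, p, a, v, e, n)
  "tatorbel" → prefix "t" already present; 7 new (a, t, o, r, b, e, l)
  "tatortormi" → prefix "tator" already present; 5 new (t, o, r, m, i)
  "tatorlinlu" → prefix "tator" already present; 5 new (l, i, n, l, u)
  "torrotor" → prefix "torro" already present; 3 new (t, o, r)
  "torrotarun" → prefix "torrot" already present; 4 new (a, r, u, n)
  "misolin" → 7 new (m, i, s, o, l, i, n)
  "tatordemorpa" → prefix "tator" already present; 7 new (d, e, m, o, r, p, a)
  "lindorsovi" → prefix "lin" already present; 7 new (d, o, r, s, o, v, i)
Total nodes = 9 + 7 + 4 + 2 + 10 + 7 + 5 + 5 + 3 + 4 + 7 + 7 + 7 = 77

77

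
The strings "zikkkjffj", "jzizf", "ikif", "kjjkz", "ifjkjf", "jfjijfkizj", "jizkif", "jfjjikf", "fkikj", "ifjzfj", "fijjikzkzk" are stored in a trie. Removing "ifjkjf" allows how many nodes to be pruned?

3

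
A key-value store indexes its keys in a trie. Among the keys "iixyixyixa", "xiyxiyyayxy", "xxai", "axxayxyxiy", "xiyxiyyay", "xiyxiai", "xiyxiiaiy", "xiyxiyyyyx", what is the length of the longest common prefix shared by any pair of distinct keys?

9

Equivalently: take the maximum, over all pairs, of their longest common prefix length.
e.g. "xiyxiyyay" and "xiyxiyyayxy" share the prefix "xiyxiyyay" of length 9; no pair shares a longer one.
Longest shared-prefix length: 9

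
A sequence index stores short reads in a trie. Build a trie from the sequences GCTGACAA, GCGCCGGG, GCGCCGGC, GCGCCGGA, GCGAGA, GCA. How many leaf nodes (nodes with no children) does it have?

A leaf is a node with no children — equivalently, the end of a word that is not a proper prefix of any other stored word.
Those words: "GCA", "GCGAGA", "GCGCCGGA", "GCGCCGGC", "GCGCCGGG", "GCTGACAA"
Leaf count: 6

6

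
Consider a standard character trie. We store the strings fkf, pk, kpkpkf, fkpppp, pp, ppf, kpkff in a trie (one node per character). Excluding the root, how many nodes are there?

19

For each word, the new-node count is its length minus the longest prefix already in the trie:
  "fkf" → 3 new (f, k, f)
  "pk" → 2 new (p, k)
  "kpkpkf" → 6 new (k, p, k, p, k, f)
  "fkpppp" → prefix "fk" already present; 4 new (p, p, p, p)
  "pp" → prefix "p" already present; 1 new (p)
  "ppf" → prefix "pp" already present; 1 new (f)
  "kpkff" → prefix "kpk" already present; 2 new (f, f)
Total nodes = 3 + 2 + 6 + 4 + 1 + 1 + 2 = 19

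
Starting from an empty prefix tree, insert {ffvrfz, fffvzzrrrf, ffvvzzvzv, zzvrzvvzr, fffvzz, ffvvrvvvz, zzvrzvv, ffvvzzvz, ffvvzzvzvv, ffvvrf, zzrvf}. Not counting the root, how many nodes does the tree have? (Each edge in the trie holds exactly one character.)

39

Count nodes per top-level branch (shared prefixes stored once):
  'f'-branch (fffvzz, fffvzzrrrf, ffvrfz, ffvvrf, ffvvrvvvz, ffvvzzvz, ffvvzzvzv, ffvvzzvzvv): 27 nodes
  'z'-branch (zzrvf, zzvrzvv, zzvrzvvzr): 12 nodes
Sum: 39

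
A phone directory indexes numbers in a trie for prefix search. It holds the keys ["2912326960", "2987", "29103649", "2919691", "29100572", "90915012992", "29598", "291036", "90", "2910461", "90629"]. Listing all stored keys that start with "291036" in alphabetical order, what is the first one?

DFS of the "291036" subtree visits, in order: "291036", "29103649"
Position 1: 291036

291036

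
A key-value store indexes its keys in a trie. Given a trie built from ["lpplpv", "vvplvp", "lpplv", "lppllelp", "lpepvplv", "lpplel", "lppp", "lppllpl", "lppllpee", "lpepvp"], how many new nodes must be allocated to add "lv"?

1

The longest prefix of "lv" already in the trie is "l" (length 1).
New nodes needed: |"lv"| − 1 = 2 − 1 = 1.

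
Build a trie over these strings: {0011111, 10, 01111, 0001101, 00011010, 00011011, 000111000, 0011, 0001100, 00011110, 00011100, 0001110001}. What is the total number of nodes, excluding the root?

28

Trace insertions, counting only characters that open a new branch:
  "0011111" → 7 new (0, 0, 1, 1, 1, 1, 1)
  "10" → 2 new (1, 0)
  "01111" → prefix "0" already present; 4 new (1, 1, 1, 1)
  "0001101" → prefix "00" already present; 5 new (0, 1, 1, 0, 1)
  "00011010" → prefix "0001101" already present; 1 new (0)
  "00011011" → prefix "0001101" already present; 1 new (1)
  "000111000" → prefix "00011" already present; 4 new (1, 0, 0, 0)
  "0011" → prefix "0011" already present; 0 new (none)
  "0001100" → prefix "000110" already present; 1 new (0)
  "00011110" → prefix "000111" already present; 2 new (1, 0)
  "00011100" → prefix "00011100" already present; 0 new (none)
  "0001110001" → prefix "000111000" already present; 1 new (1)
Total nodes = 7 + 2 + 4 + 5 + 1 + 1 + 4 + 0 + 1 + 2 + 0 + 1 = 28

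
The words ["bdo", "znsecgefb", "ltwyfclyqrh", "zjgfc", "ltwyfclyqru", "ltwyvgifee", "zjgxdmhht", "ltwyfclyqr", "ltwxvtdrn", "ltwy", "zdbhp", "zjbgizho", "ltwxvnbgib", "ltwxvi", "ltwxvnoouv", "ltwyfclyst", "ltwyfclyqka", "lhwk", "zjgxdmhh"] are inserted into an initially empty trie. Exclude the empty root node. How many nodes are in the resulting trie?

Count nodes per top-level branch (shared prefixes stored once):
  'b'-branch (bdo): 3 nodes
  'l'-branch (lhwk, ltwxvi, ltwxvnbgib, ltwxvnoouv, ltwxvtdrn, ltwy, ltwyfclyqka, ltwyfclyqr, ltwyfclyqrh, ltwyfclyqru, ltwyfclyst, ltwyvgifee): 41 nodes
  'z'-branch (zdbhp, zjbgizho, zjgfc, zjgxdmhh, zjgxdmhht, znsecgefb): 29 nodes
Sum: 73

73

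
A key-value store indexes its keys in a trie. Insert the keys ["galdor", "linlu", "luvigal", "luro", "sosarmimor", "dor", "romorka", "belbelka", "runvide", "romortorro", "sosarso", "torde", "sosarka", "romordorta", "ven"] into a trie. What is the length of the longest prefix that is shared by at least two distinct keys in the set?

The deepest shared node is where two words last agree before diverging.
e.g. "romordorta" and "romorka" share the prefix "romor" of length 5; no pair shares a longer one.
Longest shared-prefix length: 5

5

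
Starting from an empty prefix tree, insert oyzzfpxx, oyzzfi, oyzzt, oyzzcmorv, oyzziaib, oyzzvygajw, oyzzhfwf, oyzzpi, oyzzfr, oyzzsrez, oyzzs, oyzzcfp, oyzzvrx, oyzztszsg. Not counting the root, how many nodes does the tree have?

44

For each word, the new-node count is its length minus the longest prefix already in the trie:
  "oyzzfpxx" → 8 new (o, y, z, z, f, p, x, x)
  "oyzzfi" → prefix "oyzzf" already present; 1 new (i)
  "oyzzt" → prefix "oyzz" already present; 1 new (t)
  "oyzzcmorv" → prefix "oyzz" already present; 5 new (c, m, o, r, v)
  "oyzziaib" → prefix "oyzz" already present; 4 new (i, a, i, b)
  "oyzzvygajw" → prefix "oyzz" already present; 6 new (v, y, g, a, j, w)
  "oyzzhfwf" → prefix "oyzz" already present; 4 new (h, f, w, f)
  "oyzzpi" → prefix "oyzz" already present; 2 new (p, i)
  "oyzzfr" → prefix "oyzzf" already present; 1 new (r)
  "oyzzsrez" → prefix "oyzz" already present; 4 new (s, r, e, z)
  "oyzzs" → prefix "oyzzs" already present; 0 new (none)
  "oyzzcfp" → prefix "oyzzc" already present; 2 new (f, p)
  "oyzzvrx" → prefix "oyzzv" already present; 2 new (r, x)
  "oyzztszsg" → prefix "oyzzt" already present; 4 new (s, z, s, g)
Total nodes = 8 + 1 + 1 + 5 + 4 + 6 + 4 + 2 + 1 + 4 + 0 + 2 + 2 + 4 = 44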